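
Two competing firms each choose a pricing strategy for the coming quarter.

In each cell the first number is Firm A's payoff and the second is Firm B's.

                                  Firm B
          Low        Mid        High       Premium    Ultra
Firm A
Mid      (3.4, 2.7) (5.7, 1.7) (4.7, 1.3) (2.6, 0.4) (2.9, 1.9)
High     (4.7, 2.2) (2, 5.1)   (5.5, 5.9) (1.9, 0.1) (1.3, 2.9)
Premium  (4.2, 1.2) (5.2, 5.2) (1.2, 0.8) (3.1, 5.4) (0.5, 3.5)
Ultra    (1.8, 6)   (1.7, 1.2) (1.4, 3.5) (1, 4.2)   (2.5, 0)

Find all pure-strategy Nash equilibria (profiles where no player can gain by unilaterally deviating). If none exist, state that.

(High, High), (Premium, Premium)

Firm A against Low: payoffs 3.4, 4.7, 4.2, 1.8 → best response High.
Firm A against Mid: payoffs 5.7, 2, 5.2, 1.7 → best response Mid.
Firm A against High: payoffs 4.7, 5.5, 1.2, 1.4 → best response High.
Firm A against Premium: payoffs 2.6, 1.9, 3.1, 1 → best response Premium.
Firm A against Ultra: payoffs 2.9, 1.3, 0.5, 2.5 → best response Mid.
Firm B against Mid: payoffs 2.7, 1.7, 1.3, 0.4, 1.9 → best response Low.
Firm B against High: payoffs 2.2, 5.1, 5.9, 0.1, 2.9 → best response High.
Firm B against Premium: payoffs 1.2, 5.2, 0.8, 5.4, 3.5 → best response Premium.
Firm B against Ultra: payoffs 6, 1.2, 3.5, 4.2, 0 → best response Low.
Mutual best responses: (High, High); (Premium, Premium).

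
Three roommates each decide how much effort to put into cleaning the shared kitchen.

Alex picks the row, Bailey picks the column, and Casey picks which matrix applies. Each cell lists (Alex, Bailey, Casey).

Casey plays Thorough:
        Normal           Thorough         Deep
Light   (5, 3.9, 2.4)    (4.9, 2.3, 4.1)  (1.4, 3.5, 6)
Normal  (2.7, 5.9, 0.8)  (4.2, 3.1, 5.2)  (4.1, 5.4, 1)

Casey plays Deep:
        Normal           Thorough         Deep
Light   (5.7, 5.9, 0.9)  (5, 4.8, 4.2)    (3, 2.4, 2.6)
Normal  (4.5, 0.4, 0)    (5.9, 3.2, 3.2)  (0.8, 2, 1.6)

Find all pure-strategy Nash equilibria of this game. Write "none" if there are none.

The unique pure-strategy Nash equilibrium is (Light, Normal, Thorough).

For each player, find the best response to each opponent profile; mutual best responses are the pure NE.
Alex against (Normal, Thorough): payoffs 5, 2.7 → best response Light.
Alex against (Normal, Deep): payoffs 5.7, 4.5 → best response Light.
Alex against (Thorough, Thorough): payoffs 4.9, 4.2 → best response Light.
Alex against (Thorough, Deep): payoffs 5, 5.9 → best response Normal.
Alex against (Deep, Thorough): payoffs 1.4, 4.1 → best response Normal.
Alex against (Deep, Deep): payoffs 3, 0.8 → best response Light.
Bailey against (Light, Thorough): payoffs 3.9, 2.3, 3.5 → best response Normal.
Bailey against (Light, Deep): payoffs 5.9, 4.8, 2.4 → best response Normal.
Bailey against (Normal, Thorough): payoffs 5.9, 3.1, 5.4 → best response Normal.
Bailey against (Normal, Deep): payoffs 0.4, 3.2, 2 → best response Thorough.
Casey against (Light, Normal): payoffs 2.4, 0.9 → best response Thorough.
Casey against (Light, Thorough): payoffs 4.1, 4.2 → best response Deep.
Casey against (Light, Deep): payoffs 6, 2.6 → best response Thorough.
Casey against (Normal, Normal): payoffs 0.8, 0 → best response Thorough.
Casey against (Normal, Thorough): payoffs 5.2, 3.2 → best response Thorough.
Casey against (Normal, Deep): payoffs 1, 1.6 → best response Deep.
Mutual best responses: (Light, Normal, Thorough).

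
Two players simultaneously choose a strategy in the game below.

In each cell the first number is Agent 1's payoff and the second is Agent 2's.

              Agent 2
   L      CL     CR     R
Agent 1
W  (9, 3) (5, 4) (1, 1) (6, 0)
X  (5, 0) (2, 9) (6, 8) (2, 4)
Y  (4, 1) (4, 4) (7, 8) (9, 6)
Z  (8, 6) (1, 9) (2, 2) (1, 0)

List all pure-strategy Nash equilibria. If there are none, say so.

(W, CL); (Y, CR)

Check each profile: it is a Nash equilibrium iff no player can strictly gain by switching unilaterally.
(W, L): Agent 2 can switch to CL (3 → 4). Not NE.
(W, CL): Agent 1 gets 5, best alternative 4; Agent 2 gets 4, best alternative 3. No profitable deviation — NE.
(W, CR): Agent 1 can switch to X (1 → 6). Not NE.
(W, R): Agent 1 can switch to Y (6 → 9). Not NE.
(X, L): Agent 1 can switch to W (5 → 9). Not NE.
(X, CL): Agent 1 can switch to W (2 → 5). Not NE.
(X, CR): Agent 1 can switch to Y (6 → 7). Not NE.
(Y, CR): Agent 1 gets 7, best alternative 6; Agent 2 gets 8, best alternative 6. No profitable deviation — NE.
(The remaining 8 profiles each have a profitable deviation by the same check.)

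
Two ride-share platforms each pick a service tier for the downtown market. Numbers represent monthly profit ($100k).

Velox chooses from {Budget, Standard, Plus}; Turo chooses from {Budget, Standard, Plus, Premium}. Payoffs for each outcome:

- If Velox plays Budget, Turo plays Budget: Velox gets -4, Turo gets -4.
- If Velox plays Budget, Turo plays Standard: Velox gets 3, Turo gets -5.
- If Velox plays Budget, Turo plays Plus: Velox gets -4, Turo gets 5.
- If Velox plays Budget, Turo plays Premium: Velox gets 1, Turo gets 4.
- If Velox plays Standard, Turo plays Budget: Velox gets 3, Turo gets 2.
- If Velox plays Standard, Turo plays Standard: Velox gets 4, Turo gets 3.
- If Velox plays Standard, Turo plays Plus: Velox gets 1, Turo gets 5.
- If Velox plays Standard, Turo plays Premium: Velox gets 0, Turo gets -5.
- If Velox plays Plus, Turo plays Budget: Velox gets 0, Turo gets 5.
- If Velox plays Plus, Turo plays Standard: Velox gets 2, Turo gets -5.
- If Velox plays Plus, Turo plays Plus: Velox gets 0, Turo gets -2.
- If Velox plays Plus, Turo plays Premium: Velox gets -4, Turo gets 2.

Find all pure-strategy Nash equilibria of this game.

(Standard, Plus)

Velox against Budget: payoffs -4, 3, 0 → best response Standard.
Velox against Standard: payoffs 3, 4, 2 → best response Standard.
Velox against Plus: payoffs -4, 1, 0 → best response Standard.
Velox against Premium: payoffs 1, 0, -4 → best response Budget.
Turo against Budget: payoffs -4, -5, 5, 4 → best response Plus.
Turo against Standard: payoffs 2, 3, 5, -5 → best response Plus.
Turo against Plus: payoffs 5, -5, -2, 2 → best response Budget.
Mutual best responses: (Standard, Plus).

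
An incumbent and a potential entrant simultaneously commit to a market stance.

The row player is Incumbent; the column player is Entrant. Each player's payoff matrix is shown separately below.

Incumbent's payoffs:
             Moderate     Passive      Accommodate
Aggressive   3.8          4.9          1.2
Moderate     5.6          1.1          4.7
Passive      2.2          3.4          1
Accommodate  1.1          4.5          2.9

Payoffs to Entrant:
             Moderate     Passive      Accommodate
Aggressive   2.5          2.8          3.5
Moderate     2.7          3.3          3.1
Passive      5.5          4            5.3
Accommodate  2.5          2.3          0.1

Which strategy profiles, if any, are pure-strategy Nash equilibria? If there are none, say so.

(Aggressive, Moderate): Incumbent can switch to Moderate (3.8 → 5.6). Not NE.
(Aggressive, Passive): Entrant can switch to Accommodate (2.8 → 3.5). Not NE.
(Aggressive, Accommodate): Incumbent can switch to Moderate (1.2 → 4.7). Not NE.
(Moderate, Moderate): Entrant can switch to Passive (2.7 → 3.3). Not NE.
(Moderate, Passive): Incumbent can switch to Aggressive (1.1 → 4.9). Not NE.
(Moderate, Accommodate): Entrant can switch to Passive (3.1 → 3.3). Not NE.
(The remaining 6 profiles each have a profitable deviation by the same check.)

This game has no pure Nash equilibrium.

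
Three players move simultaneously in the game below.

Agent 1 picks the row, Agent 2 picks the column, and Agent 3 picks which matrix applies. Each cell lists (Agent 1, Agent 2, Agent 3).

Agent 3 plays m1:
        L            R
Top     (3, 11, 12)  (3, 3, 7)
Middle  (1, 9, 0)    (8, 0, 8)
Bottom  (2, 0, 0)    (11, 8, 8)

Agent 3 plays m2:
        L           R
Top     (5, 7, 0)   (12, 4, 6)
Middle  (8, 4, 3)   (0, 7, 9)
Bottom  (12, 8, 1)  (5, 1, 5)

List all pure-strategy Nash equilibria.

Agent 1 against (L, m1): payoffs 3, 1, 2 → best response Top.
Agent 1 against (L, m2): payoffs 5, 8, 12 → best response Bottom.
Agent 1 against (R, m1): payoffs 3, 8, 11 → best response Bottom.
Agent 1 against (R, m2): payoffs 12, 0, 5 → best response Top.
Agent 2 against (Top, m1): payoffs 11, 3 → best response L.
Agent 2 against (Top, m2): payoffs 7, 4 → best response L.
Agent 2 against (Middle, m1): payoffs 9, 0 → best response L.
Agent 2 against (Middle, m2): payoffs 4, 7 → best response R.
Agent 2 against (Bottom, m1): payoffs 0, 8 → best response R.
Agent 2 against (Bottom, m2): payoffs 8, 1 → best response L.
Agent 3 against (Top, L): payoffs 12, 0 → best response m1.
Agent 3 against (Top, R): payoffs 7, 6 → best response m1.
Agent 3 against (Middle, L): payoffs 0, 3 → best response m2.
Agent 3 against (Middle, R): payoffs 8, 9 → best response m2.
Agent 3 against (Bottom, L): payoffs 0, 1 → best response m2.
Agent 3 against (Bottom, R): payoffs 8, 5 → best response m1.
Mutual best responses: (Top, L, m1); (Bottom, L, m2); (Bottom, R, m1).

(Top, L, m1) and (Bottom, L, m2) and (Bottom, R, m1)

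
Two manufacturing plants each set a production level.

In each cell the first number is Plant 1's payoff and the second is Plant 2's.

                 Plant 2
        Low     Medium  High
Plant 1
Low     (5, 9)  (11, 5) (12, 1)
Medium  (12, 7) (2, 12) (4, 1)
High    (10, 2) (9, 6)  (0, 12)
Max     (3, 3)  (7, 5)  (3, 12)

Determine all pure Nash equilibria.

This game has no pure Nash equilibrium.

Plant 1 against Low: payoffs 5, 12, 10, 3 → best response Medium.
Plant 1 against Medium: payoffs 11, 2, 9, 7 → best response Low.
Plant 1 against High: payoffs 12, 4, 0, 3 → best response Low.
Plant 2 against Low: payoffs 9, 5, 1 → best response Low.
Plant 2 against Medium: payoffs 7, 12, 1 → best response Medium.
Plant 2 against High: payoffs 2, 6, 12 → best response High.
Plant 2 against Max: payoffs 3, 5, 12 → best response High.
No profile is a mutual best response for all players.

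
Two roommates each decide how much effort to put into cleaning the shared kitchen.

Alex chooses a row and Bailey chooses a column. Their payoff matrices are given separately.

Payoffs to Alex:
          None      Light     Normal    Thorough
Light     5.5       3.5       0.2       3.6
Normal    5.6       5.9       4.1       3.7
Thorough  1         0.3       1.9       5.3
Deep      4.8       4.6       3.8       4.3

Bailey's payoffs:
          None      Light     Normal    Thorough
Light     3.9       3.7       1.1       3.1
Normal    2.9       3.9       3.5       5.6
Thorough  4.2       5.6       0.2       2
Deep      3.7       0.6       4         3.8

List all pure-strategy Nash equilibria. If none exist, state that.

This game has no pure Nash equilibrium.

Alex against None: payoffs 5.5, 5.6, 1, 4.8 → best response Normal.
Alex against Light: payoffs 3.5, 5.9, 0.3, 4.6 → best response Normal.
Alex against Normal: payoffs 0.2, 4.1, 1.9, 3.8 → best response Normal.
Alex against Thorough: payoffs 3.6, 3.7, 5.3, 4.3 → best response Thorough.
Bailey against Light: payoffs 3.9, 3.7, 1.1, 3.1 → best response None.
Bailey against Normal: payoffs 2.9, 3.9, 3.5, 5.6 → best response Thorough.
Bailey against Thorough: payoffs 4.2, 5.6, 0.2, 2 → best response Light.
Bailey against Deep: payoffs 3.7, 0.6, 4, 3.8 → best response Normal.
No profile is a mutual best response for all players.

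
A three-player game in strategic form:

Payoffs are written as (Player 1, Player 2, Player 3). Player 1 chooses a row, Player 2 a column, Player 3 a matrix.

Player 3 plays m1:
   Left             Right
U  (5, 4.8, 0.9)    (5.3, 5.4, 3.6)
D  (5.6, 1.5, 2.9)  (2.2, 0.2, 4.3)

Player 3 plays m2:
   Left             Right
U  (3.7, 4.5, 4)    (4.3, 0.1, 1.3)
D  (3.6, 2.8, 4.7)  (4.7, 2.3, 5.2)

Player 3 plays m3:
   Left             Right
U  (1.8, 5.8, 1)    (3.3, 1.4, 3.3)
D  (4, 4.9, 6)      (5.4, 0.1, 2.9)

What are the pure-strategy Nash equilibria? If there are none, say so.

(U, Left, m2) and (U, Right, m1) and (D, Left, m3)

(U, Left, m1): Player 1 can switch to D (5 → 5.6). Not NE.
(U, Left, m2): Player 1 gets 3.7, best alternative 3.6; Player 2 gets 4.5, best alternative 0.1; Player 3 gets 4, best alternative 1. No profitable deviation — NE.
(U, Left, m3): Player 1 can switch to D (1.8 → 4). Not NE.
(U, Right, m1): Player 1 gets 5.3, best alternative 2.2; Player 2 gets 5.4, best alternative 4.8; Player 3 gets 3.6, best alternative 3.3. No profitable deviation — NE.
(U, Right, m2): Player 1 can switch to D (4.3 → 4.7). Not NE.
(U, Right, m3): Player 1 can switch to D (3.3 → 5.4). Not NE.
(D, Left, m1): Player 3 can switch to m2 (2.9 → 4.7). Not NE.
(D, Left, m2): Player 1 can switch to U (3.6 → 3.7). Not NE.
(D, Left, m3): Player 1 gets 4, best alternative 1.8; Player 2 gets 4.9, best alternative 0.1; Player 3 gets 6, best alternative 4.7. No profitable deviation — NE.
(D, Right, m1): Player 1 can switch to U (2.2 → 5.3). Not NE.
(D, Right, m2): Player 2 can switch to Left (2.3 → 2.8). Not NE.
(The remaining 1 profile has a profitable deviation by the same check.)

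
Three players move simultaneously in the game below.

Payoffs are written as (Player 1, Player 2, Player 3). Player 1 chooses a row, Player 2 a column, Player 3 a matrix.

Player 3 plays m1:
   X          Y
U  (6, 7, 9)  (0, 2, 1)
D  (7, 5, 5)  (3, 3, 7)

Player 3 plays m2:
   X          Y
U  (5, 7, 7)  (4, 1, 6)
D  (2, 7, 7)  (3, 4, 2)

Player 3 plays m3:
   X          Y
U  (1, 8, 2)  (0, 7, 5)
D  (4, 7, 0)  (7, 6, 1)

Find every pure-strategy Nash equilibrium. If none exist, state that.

No pure-strategy Nash equilibrium.

Player 1 against (X, m1): payoffs 6, 7 → best response D.
Player 1 against (X, m2): payoffs 5, 2 → best response U.
Player 1 against (X, m3): payoffs 1, 4 → best response D.
Player 1 against (Y, m1): payoffs 0, 3 → best response D.
Player 1 against (Y, m2): payoffs 4, 3 → best response U.
Player 1 against (Y, m3): payoffs 0, 7 → best response D.
Player 2 against (U, m1): payoffs 7, 2 → best response X.
Player 2 against (U, m2): payoffs 7, 1 → best response X.
Player 2 against (U, m3): payoffs 8, 7 → best response X.
Player 2 against (D, m1): payoffs 5, 3 → best response X.
Player 2 against (D, m2): payoffs 7, 4 → best response X.
Player 2 against (D, m3): payoffs 7, 6 → best response X.
Player 3 against (U, X): payoffs 9, 7, 2 → best response m1.
Player 3 against (U, Y): payoffs 1, 6, 5 → best response m2.
Player 3 against (D, X): payoffs 5, 7, 0 → best response m2.
Player 3 against (D, Y): payoffs 7, 2, 1 → best response m1.
No profile is a mutual best response for all players.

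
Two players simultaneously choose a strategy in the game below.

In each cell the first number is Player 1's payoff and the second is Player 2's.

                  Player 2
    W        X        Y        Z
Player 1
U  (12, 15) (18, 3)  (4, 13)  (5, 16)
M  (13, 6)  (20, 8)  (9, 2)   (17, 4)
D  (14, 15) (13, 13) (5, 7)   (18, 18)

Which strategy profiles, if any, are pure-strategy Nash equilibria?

Mark each player's best response to every combination of opponents' strategies; a profile where every player is best-responding is a pure Nash equilibrium.
Player 1 against W: payoffs 12, 13, 14 → best response D.
Player 1 against X: payoffs 18, 20, 13 → best response M.
Player 1 against Y: payoffs 4, 9, 5 → best response M.
Player 1 against Z: payoffs 5, 17, 18 → best response D.
Player 2 against U: payoffs 15, 3, 13, 16 → best response Z.
Player 2 against M: payoffs 6, 8, 2, 4 → best response X.
Player 2 against D: payoffs 15, 13, 7, 18 → best response Z.
Mutual best responses: (M, X); (D, Z).

(M, X) and (D, Z)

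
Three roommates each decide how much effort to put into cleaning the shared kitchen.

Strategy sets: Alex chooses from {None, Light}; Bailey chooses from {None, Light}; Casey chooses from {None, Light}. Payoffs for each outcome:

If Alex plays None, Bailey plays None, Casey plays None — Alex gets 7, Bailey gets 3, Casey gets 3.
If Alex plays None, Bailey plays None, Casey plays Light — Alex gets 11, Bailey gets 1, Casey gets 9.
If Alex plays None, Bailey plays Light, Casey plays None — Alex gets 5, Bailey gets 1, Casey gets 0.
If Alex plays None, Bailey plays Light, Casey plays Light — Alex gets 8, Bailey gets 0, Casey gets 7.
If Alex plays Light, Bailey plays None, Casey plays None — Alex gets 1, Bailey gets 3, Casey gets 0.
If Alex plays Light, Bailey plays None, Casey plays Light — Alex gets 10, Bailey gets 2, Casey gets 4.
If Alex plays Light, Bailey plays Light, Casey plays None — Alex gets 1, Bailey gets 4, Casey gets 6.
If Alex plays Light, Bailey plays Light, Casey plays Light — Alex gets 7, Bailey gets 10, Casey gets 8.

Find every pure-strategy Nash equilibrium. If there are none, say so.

(None, None, None): Casey can switch to Light (3 → 9). Not NE.
(None, None, Light): Alex gets 11, best alternative 10; Bailey gets 1, best alternative 0; Casey gets 9, best alternative 3. No profitable deviation — NE.
(None, Light, None): Bailey can switch to None (1 → 3). Not NE.
(None, Light, Light): Bailey can switch to None (0 → 1). Not NE.
(Light, None, None): Alex can switch to None (1 → 7). Not NE.
(Light, None, Light): Alex can switch to None (10 → 11). Not NE.
(Light, Light, None): Alex can switch to None (1 → 5). Not NE.
(Light, Light, Light): Alex can switch to None (7 → 8). Not NE.

Pure NE: (None, None, Light)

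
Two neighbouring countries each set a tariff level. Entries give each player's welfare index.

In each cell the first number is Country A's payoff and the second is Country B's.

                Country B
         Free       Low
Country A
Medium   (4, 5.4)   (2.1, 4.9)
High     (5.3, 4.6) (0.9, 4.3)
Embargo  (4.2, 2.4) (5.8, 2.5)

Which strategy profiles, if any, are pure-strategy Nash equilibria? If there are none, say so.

Country A against Free: payoffs 4, 5.3, 4.2 → best response High.
Country A against Low: payoffs 2.1, 0.9, 5.8 → best response Embargo.
Country B against Medium: payoffs 5.4, 4.9 → best response Free.
Country B against High: payoffs 4.6, 4.3 → best response Free.
Country B against Embargo: payoffs 2.4, 2.5 → best response Low.
Mutual best responses: (High, Free); (Embargo, Low).

Pure-strategy Nash equilibria: (High, Free) and (Embargo, Low)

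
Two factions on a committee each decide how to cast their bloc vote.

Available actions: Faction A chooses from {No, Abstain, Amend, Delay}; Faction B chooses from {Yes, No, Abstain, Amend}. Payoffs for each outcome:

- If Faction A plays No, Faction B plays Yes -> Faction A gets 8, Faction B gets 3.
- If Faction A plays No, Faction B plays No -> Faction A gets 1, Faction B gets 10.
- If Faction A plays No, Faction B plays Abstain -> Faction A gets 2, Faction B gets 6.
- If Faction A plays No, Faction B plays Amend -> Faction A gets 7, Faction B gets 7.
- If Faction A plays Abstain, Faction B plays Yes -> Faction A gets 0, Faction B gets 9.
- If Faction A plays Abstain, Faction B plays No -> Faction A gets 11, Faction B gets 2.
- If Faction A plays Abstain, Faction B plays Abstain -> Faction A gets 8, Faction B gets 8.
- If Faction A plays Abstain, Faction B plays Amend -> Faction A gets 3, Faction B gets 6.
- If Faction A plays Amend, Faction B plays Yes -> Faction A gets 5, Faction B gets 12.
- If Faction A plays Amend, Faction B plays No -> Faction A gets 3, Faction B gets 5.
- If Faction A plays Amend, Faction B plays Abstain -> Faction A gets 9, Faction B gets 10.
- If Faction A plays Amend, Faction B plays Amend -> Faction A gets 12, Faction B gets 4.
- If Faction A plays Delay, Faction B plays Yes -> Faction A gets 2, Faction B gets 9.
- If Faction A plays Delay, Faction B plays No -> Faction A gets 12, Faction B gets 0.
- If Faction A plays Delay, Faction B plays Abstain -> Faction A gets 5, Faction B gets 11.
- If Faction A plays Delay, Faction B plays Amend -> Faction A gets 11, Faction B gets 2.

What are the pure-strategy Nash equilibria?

Mark each player's best response to every combination of opponents' strategies; a profile where every player is best-responding is a pure Nash equilibrium.
Faction A against Yes: payoffs 8, 0, 5, 2 → best response No.
Faction A against No: payoffs 1, 11, 3, 12 → best response Delay.
Faction A against Abstain: payoffs 2, 8, 9, 5 → best response Amend.
Faction A against Amend: payoffs 7, 3, 12, 11 → best response Amend.
Faction B against No: payoffs 3, 10, 6, 7 → best response No.
Faction B against Abstain: payoffs 9, 2, 8, 6 → best response Yes.
Faction B against Amend: payoffs 12, 5, 10, 4 → best response Yes.
Faction B against Delay: payoffs 9, 0, 11, 2 → best response Abstain.
No profile is a mutual best response for all players.

This game has no pure Nash equilibrium.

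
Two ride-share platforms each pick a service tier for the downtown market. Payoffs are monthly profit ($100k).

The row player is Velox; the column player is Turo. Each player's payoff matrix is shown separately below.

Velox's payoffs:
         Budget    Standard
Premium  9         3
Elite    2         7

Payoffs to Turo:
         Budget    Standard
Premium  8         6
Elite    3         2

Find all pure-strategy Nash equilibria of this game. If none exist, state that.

(Premium, Budget)

Velox against Budget: payoffs 9, 2 → best response Premium.
Velox against Standard: payoffs 3, 7 → best response Elite.
Turo against Premium: payoffs 8, 6 → best response Budget.
Turo against Elite: payoffs 3, 2 → best response Budget.
Mutual best responses: (Premium, Budget).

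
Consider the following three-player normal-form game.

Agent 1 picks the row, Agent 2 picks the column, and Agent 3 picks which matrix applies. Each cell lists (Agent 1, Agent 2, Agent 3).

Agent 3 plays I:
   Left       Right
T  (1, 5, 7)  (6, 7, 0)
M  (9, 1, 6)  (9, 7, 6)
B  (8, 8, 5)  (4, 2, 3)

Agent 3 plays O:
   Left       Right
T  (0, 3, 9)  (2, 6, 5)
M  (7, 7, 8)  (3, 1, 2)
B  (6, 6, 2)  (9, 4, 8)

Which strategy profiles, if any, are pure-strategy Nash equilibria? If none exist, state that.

The pure Nash equilibria are (M, Left, O), (M, Right, I).

Agent 1 against (Left, I): payoffs 1, 9, 8 → best response M.
Agent 1 against (Left, O): payoffs 0, 7, 6 → best response M.
Agent 1 against (Right, I): payoffs 6, 9, 4 → best response M.
Agent 1 against (Right, O): payoffs 2, 3, 9 → best response B.
Agent 2 against (T, I): payoffs 5, 7 → best response Right.
Agent 2 against (T, O): payoffs 3, 6 → best response Right.
Agent 2 against (M, I): payoffs 1, 7 → best response Right.
Agent 2 against (M, O): payoffs 7, 1 → best response Left.
Agent 2 against (B, I): payoffs 8, 2 → best response Left.
Agent 2 against (B, O): payoffs 6, 4 → best response Left.
Agent 3 against (T, Left): payoffs 7, 9 → best response O.
Agent 3 against (T, Right): payoffs 0, 5 → best response O.
Agent 3 against (M, Left): payoffs 6, 8 → best response O.
Agent 3 against (M, Right): payoffs 6, 2 → best response I.
Agent 3 against (B, Left): payoffs 5, 2 → best response I.
Agent 3 against (B, Right): payoffs 3, 8 → best response O.
Mutual best responses: (M, Left, O); (M, Right, I).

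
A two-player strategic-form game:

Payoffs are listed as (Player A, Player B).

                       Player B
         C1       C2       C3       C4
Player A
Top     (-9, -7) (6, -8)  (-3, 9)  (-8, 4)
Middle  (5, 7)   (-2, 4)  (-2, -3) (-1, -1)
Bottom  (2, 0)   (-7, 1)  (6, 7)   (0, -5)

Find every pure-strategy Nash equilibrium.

The pure Nash equilibria are (Middle, C1) and (Bottom, C3).

Player A against C1: payoffs -9, 5, 2 → best response Middle.
Player A against C2: payoffs 6, -2, -7 → best response Top.
Player A against C3: payoffs -3, -2, 6 → best response Bottom.
Player A against C4: payoffs -8, -1, 0 → best response Bottom.
Player B against Top: payoffs -7, -8, 9, 4 → best response C3.
Player B against Middle: payoffs 7, 4, -3, -1 → best response C1.
Player B against Bottom: payoffs 0, 1, 7, -5 → best response C3.
Mutual best responses: (Middle, C1); (Bottom, C3).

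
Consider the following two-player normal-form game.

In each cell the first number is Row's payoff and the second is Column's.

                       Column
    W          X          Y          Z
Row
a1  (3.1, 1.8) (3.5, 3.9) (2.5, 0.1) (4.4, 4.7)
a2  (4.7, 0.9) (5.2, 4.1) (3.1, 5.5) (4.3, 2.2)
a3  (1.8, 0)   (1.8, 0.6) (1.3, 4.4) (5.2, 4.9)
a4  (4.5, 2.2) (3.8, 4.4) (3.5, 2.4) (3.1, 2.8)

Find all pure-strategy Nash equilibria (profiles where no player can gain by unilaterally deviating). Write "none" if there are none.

(a1, W): Row can switch to a2 (3.1 → 4.7). Not NE.
(a1, X): Row can switch to a2 (3.5 → 5.2). Not NE.
(a1, Y): Row can switch to a2 (2.5 → 3.1). Not NE.
(a1, Z): Row can switch to a3 (4.4 → 5.2). Not NE.
(a2, W): Column can switch to X (0.9 → 4.1). Not NE.
(a2, X): Column can switch to Y (4.1 → 5.5). Not NE.
(a2, Y): Row can switch to a4 (3.1 → 3.5). Not NE.
(a2, Z): Row can switch to a1 (4.3 → 4.4). Not NE.
(a3, W): Row can switch to a1 (1.8 → 3.1). Not NE.
(a3, X): Row can switch to a1 (1.8 → 3.5). Not NE.
(a3, Y): Row can switch to a1 (1.3 → 2.5). Not NE.
(a3, Z): Row gets 5.2, best alternative 4.4; Column gets 4.9, best alternative 4.4. No profitable deviation — NE.
(a4, W): Row can switch to a2 (4.5 → 4.7). Not NE.
(The remaining 3 profiles each have a profitable deviation by the same check.)

(a3, Z)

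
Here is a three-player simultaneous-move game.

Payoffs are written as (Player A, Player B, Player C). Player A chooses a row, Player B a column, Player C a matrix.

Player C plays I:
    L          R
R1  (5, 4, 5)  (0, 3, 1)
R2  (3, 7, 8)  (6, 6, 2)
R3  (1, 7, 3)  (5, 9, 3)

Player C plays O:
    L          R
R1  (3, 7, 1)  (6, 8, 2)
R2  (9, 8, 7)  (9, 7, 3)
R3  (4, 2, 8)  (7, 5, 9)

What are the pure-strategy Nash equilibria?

(R1, L, I)

Player A against (L, I): payoffs 5, 3, 1 → best response R1.
Player A against (L, O): payoffs 3, 9, 4 → best response R2.
Player A against (R, I): payoffs 0, 6, 5 → best response R2.
Player A against (R, O): payoffs 6, 9, 7 → best response R2.
Player B against (R1, I): payoffs 4, 3 → best response L.
Player B against (R1, O): payoffs 7, 8 → best response R.
Player B against (R2, I): payoffs 7, 6 → best response L.
Player B against (R2, O): payoffs 8, 7 → best response L.
Player B against (R3, I): payoffs 7, 9 → best response R.
Player B against (R3, O): payoffs 2, 5 → best response R.
Player C against (R1, L): payoffs 5, 1 → best response I.
Player C against (R1, R): payoffs 1, 2 → best response O.
Player C against (R2, L): payoffs 8, 7 → best response I.
Player C against (R2, R): payoffs 2, 3 → best response O.
Player C against (R3, L): payoffs 3, 8 → best response O.
Player C against (R3, R): payoffs 3, 9 → best response O.
Mutual best responses: (R1, L, I).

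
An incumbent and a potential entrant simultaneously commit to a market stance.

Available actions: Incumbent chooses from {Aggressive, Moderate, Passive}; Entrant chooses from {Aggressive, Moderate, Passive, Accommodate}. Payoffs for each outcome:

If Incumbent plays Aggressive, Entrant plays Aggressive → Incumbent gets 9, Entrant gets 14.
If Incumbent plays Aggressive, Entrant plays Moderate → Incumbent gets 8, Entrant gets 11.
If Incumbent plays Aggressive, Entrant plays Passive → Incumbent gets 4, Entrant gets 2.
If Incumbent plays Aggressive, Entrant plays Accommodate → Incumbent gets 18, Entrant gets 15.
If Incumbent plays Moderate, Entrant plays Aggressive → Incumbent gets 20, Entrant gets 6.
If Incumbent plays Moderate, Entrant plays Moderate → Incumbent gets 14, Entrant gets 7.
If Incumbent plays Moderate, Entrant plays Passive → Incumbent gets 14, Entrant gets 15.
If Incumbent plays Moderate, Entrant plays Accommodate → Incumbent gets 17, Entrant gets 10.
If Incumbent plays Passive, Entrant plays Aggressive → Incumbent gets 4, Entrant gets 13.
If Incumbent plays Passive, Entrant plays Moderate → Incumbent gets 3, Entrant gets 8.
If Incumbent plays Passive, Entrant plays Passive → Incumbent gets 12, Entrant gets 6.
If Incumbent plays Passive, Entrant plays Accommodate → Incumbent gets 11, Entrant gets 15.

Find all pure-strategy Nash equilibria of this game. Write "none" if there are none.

Incumbent against Aggressive: payoffs 9, 20, 4 → best response Moderate.
Incumbent against Moderate: payoffs 8, 14, 3 → best response Moderate.
Incumbent against Passive: payoffs 4, 14, 12 → best response Moderate.
Incumbent against Accommodate: payoffs 18, 17, 11 → best response Aggressive.
Entrant against Aggressive: payoffs 14, 11, 2, 15 → best response Accommodate.
Entrant against Moderate: payoffs 6, 7, 15, 10 → best response Passive.
Entrant against Passive: payoffs 13, 8, 6, 15 → best response Accommodate.
Mutual best responses: (Aggressive, Accommodate); (Moderate, Passive).

(Aggressive, Accommodate); (Moderate, Passive)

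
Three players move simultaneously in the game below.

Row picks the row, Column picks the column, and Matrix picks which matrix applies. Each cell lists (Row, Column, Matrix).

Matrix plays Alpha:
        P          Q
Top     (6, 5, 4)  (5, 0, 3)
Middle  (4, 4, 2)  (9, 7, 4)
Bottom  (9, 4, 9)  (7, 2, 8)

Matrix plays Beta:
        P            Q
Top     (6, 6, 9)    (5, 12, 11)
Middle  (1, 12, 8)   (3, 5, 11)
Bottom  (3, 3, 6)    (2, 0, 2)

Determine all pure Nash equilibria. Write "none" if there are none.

The pure Nash equilibria are (Top, Q, Beta) and (Bottom, P, Alpha).

Check each profile: it is a Nash equilibrium iff no player can strictly gain by switching unilaterally.
(Top, P, Alpha): Row can switch to Bottom (6 → 9). Not NE.
(Top, P, Beta): Column can switch to Q (6 → 12). Not NE.
(Top, Q, Alpha): Row can switch to Middle (5 → 9). Not NE.
(Top, Q, Beta): Row gets 5, best alternative 3; Column gets 12, best alternative 6; Matrix gets 11, best alternative 3. No profitable deviation — NE.
(Middle, P, Alpha): Row can switch to Top (4 → 6). Not NE.
(Middle, P, Beta): Row can switch to Top (1 → 6). Not NE.
(Middle, Q, Alpha): Matrix can switch to Beta (4 → 11). Not NE.
(Bottom, P, Alpha): Row gets 9, best alternative 6; Column gets 4, best alternative 2; Matrix gets 9, best alternative 6. No profitable deviation — NE.
(The remaining 4 profiles each have a profitable deviation by the same check.)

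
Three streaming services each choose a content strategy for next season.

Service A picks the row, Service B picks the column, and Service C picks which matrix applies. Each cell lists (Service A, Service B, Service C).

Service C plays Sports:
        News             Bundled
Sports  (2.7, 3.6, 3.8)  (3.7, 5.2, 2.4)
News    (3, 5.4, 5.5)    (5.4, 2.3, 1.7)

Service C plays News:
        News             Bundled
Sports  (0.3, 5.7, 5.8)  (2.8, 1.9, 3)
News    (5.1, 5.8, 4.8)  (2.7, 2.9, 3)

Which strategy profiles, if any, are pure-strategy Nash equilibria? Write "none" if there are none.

Service A against (News, Sports): payoffs 2.7, 3 → best response News.
Service A against (News, News): payoffs 0.3, 5.1 → best response News.
Service A against (Bundled, Sports): payoffs 3.7, 5.4 → best response News.
Service A against (Bundled, News): payoffs 2.8, 2.7 → best response Sports.
Service B against (Sports, Sports): payoffs 3.6, 5.2 → best response Bundled.
Service B against (Sports, News): payoffs 5.7, 1.9 → best response News.
Service B against (News, Sports): payoffs 5.4, 2.3 → best response News.
Service B against (News, News): payoffs 5.8, 2.9 → best response News.
Service C against (Sports, News): payoffs 3.8, 5.8 → best response News.
Service C against (Sports, Bundled): payoffs 2.4, 3 → best response News.
Service C against (News, News): payoffs 5.5, 4.8 → best response Sports.
Service C against (News, Bundled): payoffs 1.7, 3 → best response News.
Mutual best responses: (News, News, Sports).

(News, News, Sports)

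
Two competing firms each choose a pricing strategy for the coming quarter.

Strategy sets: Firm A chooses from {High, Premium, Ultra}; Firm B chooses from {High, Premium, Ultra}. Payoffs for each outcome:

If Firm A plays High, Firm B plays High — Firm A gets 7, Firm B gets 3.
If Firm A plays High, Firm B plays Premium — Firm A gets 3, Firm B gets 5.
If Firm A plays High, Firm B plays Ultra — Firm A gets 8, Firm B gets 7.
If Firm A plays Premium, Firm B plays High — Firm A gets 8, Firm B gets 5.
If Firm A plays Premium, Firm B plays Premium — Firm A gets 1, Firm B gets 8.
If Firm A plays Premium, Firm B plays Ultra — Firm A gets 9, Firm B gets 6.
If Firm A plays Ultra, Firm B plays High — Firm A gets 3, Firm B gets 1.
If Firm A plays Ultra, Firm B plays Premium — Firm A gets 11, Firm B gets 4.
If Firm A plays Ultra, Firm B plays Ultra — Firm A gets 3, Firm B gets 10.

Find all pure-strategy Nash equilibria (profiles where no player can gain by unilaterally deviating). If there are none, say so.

There is no pure-strategy Nash equilibrium.

Firm A against High: payoffs 7, 8, 3 → best response Premium.
Firm A against Premium: payoffs 3, 1, 11 → best response Ultra.
Firm A against Ultra: payoffs 8, 9, 3 → best response Premium.
Firm B against High: payoffs 3, 5, 7 → best response Ultra.
Firm B against Premium: payoffs 5, 8, 6 → best response Premium.
Firm B against Ultra: payoffs 1, 4, 10 → best response Ultra.
No profile is a mutual best response for all players.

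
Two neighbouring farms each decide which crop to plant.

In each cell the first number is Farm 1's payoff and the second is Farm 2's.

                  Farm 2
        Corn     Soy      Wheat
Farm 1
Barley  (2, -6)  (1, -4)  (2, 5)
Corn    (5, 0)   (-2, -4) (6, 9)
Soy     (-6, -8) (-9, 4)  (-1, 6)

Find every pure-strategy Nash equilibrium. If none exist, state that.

Farm 1 against Corn: payoffs 2, 5, -6 → best response Corn.
Farm 1 against Soy: payoffs 1, -2, -9 → best response Barley.
Farm 1 against Wheat: payoffs 2, 6, -1 → best response Corn.
Farm 2 against Barley: payoffs -6, -4, 5 → best response Wheat.
Farm 2 against Corn: payoffs 0, -4, 9 → best response Wheat.
Farm 2 against Soy: payoffs -8, 4, 6 → best response Wheat.
Mutual best responses: (Corn, Wheat).

The unique pure-strategy Nash equilibrium is (Corn, Wheat).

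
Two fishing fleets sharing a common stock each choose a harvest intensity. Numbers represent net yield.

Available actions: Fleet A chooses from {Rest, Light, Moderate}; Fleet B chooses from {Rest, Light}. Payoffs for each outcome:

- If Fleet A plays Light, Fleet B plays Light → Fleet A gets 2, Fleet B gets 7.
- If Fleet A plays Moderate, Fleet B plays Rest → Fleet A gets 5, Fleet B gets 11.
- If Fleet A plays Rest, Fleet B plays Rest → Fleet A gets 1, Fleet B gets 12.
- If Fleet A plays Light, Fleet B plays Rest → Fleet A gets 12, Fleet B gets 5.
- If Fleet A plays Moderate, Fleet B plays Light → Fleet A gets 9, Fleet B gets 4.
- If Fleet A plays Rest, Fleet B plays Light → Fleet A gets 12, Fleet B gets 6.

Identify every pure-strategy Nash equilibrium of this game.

There is no pure-strategy Nash equilibrium.

For each strategy profile, look for a profitable unilateral deviation.
(Rest, Rest): Fleet A can switch to Light (1 → 12). Not NE.
(Rest, Light): Fleet B can switch to Rest (6 → 12). Not NE.
(Light, Rest): Fleet B can switch to Light (5 → 7). Not NE.
(Light, Light): Fleet A can switch to Rest (2 → 12). Not NE.
(Moderate, Rest): Fleet A can switch to Light (5 → 12). Not NE.
(Moderate, Light): Fleet A can switch to Rest (9 → 12). Not NE.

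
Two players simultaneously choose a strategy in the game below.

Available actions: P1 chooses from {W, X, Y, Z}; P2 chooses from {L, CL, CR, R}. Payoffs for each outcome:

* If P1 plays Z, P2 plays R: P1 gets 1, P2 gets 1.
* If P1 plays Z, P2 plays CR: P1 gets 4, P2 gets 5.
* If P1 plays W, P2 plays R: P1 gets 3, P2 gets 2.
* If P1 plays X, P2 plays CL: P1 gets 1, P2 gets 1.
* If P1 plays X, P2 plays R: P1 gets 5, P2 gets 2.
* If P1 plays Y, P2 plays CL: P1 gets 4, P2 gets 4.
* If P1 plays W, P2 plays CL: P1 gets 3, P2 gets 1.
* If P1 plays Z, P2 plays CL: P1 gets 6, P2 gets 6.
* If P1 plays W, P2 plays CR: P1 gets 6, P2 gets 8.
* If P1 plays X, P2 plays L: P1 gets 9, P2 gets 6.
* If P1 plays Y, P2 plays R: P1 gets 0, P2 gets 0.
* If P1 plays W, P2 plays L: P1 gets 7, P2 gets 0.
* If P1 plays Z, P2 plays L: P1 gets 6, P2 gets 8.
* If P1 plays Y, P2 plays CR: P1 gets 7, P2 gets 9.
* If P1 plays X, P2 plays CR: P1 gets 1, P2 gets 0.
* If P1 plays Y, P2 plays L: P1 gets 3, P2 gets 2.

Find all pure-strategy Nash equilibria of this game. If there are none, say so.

For each strategy profile, look for a profitable unilateral deviation.
(W, L): P1 can switch to X (7 → 9). Not NE.
(W, CL): P1 can switch to Y (3 → 4). Not NE.
(W, CR): P1 can switch to Y (6 → 7). Not NE.
(W, R): P1 can switch to X (3 → 5). Not NE.
(X, L): P1 gets 9, best alternative 7; P2 gets 6, best alternative 2. No profitable deviation — NE.
(X, CL): P1 can switch to W (1 → 3). Not NE.
(X, CR): P1 can switch to W (1 → 6). Not NE.
(X, R): P2 can switch to L (2 → 6). Not NE.
(Y, L): P1 can switch to W (3 → 7). Not NE.
(Y, CL): P1 can switch to Z (4 → 6). Not NE.
(Y, CR): P1 gets 7, best alternative 6; P2 gets 9, best alternative 4. No profitable deviation — NE.
(Y, R): P1 can switch to W (0 → 3). Not NE.
(Z, L): P1 can switch to W (6 → 7). Not NE.
(Z, CL): P2 can switch to L (6 → 8). Not NE.
(The remaining 2 profiles each have a profitable deviation by the same check.)

(X, L) and (Y, CR)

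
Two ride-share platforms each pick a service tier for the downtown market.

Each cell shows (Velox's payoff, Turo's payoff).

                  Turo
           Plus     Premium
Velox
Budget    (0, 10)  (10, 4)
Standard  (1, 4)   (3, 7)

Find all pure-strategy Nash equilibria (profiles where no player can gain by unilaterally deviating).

There is no pure-strategy Nash equilibrium.

(Budget, Plus): Velox can switch to Standard (0 → 1). Not NE.
(Budget, Premium): Turo can switch to Plus (4 → 10). Not NE.
(Standard, Plus): Turo can switch to Premium (4 → 7). Not NE.
(Standard, Premium): Velox can switch to Budget (3 → 10). Not NE.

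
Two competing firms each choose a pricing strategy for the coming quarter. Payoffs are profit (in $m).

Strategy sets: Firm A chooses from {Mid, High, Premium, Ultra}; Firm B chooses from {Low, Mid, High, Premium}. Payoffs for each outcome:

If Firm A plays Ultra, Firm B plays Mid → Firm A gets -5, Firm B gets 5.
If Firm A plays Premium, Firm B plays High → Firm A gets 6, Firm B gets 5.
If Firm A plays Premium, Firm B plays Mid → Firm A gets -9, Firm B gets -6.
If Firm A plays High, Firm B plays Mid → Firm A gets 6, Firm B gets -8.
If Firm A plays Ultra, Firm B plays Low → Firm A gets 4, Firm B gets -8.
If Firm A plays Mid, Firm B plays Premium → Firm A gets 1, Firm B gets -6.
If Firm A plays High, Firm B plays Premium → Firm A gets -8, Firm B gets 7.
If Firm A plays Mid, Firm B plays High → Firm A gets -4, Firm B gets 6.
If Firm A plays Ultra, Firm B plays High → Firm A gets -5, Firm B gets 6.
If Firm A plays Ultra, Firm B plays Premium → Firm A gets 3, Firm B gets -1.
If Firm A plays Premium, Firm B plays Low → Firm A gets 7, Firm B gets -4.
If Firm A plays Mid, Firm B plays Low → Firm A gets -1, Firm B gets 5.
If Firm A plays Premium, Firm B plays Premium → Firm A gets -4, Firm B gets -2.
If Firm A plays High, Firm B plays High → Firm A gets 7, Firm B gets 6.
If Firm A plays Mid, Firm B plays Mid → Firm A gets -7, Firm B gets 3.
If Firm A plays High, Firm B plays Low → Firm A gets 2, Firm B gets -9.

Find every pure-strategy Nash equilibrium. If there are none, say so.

This game has no pure Nash equilibrium.

For each player, find the best response to each opponent profile; mutual best responses are the pure NE.
Firm A against Low: payoffs -1, 2, 7, 4 → best response Premium.
Firm A against Mid: payoffs -7, 6, -9, -5 → best response High.
Firm A against High: payoffs -4, 7, 6, -5 → best response High.
Firm A against Premium: payoffs 1, -8, -4, 3 → best response Ultra.
Firm B against Mid: payoffs 5, 3, 6, -6 → best response High.
Firm B against High: payoffs -9, -8, 6, 7 → best response Premium.
Firm B against Premium: payoffs -4, -6, 5, -2 → best response High.
Firm B against Ultra: payoffs -8, 5, 6, -1 → best response High.
No profile is a mutual best response for all players.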